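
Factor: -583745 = -1 * 5^1 * 313^1 * 373^1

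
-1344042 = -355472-988570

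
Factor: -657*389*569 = -1*3^2*73^1*389^1*569^1 = -145421037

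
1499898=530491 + 969407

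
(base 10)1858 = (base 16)742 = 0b11101000010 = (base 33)1na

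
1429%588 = 253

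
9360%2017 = 1292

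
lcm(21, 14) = 42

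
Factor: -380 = -1 * 2^2 * 5^1 * 19^1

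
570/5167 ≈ 0.110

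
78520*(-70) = -5496400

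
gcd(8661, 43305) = 8661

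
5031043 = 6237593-1206550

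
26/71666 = 13/35833 ≈ 0.000363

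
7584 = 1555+6029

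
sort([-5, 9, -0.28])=[-5, -0.28, 9]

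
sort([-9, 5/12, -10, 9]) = [-10, -9, 5/12, 9]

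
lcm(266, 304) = 2128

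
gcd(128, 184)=8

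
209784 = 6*34964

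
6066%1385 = 526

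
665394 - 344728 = 320666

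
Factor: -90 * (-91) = 2^1 * 3^2 * 5^1 * 7^1 * 13^1 = 8190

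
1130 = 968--162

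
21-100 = -79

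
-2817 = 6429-9246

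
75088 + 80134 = 155222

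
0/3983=0=0.00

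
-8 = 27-35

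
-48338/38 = -1272 - 1/19 ≈ -1272.05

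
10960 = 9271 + 1689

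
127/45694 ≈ 0.00278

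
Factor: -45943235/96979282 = -1*2^(-1)*5^1*13^1*19^1*281^(-1)*37201^1*172561^(-1)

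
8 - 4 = 4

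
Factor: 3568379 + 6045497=2^2*2403469^1=9613876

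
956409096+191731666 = 1148140762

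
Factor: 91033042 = 2^1 * 45516521^1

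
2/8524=1/4262 ≈ 0.000235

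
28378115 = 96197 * 295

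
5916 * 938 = 5549208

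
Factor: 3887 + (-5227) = -1 * 2^2 * 5^1 * 67^1 = -1340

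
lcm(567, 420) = 11340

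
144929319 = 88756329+56172990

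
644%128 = 4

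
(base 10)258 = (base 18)e6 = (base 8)402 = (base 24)ai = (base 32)82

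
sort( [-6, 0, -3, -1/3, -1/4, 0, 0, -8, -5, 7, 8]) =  [-8, -6, -5, -3, -1/3, -1/4, 0, 0, 0, 7, 8]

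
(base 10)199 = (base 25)7o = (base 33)61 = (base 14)103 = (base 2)11000111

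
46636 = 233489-186853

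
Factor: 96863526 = 2^1*3^4*597923^1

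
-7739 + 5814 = -1925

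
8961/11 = 814+7/11 ≈ 814.64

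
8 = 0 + 8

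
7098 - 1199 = 5899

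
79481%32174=15133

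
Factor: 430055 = 5^1*86011^1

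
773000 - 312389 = 460611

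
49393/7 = 7056 + 1/7 ≈ 7056.14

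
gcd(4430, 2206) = 2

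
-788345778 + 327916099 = -460429679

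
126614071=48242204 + 78371867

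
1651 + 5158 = 6809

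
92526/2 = 46263 = 46263.00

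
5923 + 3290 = 9213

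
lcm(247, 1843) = 23959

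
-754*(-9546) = 7197684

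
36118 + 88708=124826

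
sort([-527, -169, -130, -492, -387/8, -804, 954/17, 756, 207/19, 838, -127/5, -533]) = [-804, -533, -527, -492, -169, -130, -387/8, -127/5, 207/19, 954/17, 756, 838]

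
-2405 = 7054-9459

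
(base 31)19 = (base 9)44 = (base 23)1h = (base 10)40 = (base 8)50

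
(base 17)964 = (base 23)52g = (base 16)a93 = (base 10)2707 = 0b101010010011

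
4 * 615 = 2460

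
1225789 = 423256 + 802533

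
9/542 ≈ 0.0166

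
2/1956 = 1/978 ≈ 0.00102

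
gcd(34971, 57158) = 1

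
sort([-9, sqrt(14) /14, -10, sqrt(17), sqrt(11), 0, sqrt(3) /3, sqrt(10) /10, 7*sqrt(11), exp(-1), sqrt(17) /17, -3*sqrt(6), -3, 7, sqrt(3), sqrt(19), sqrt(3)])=[-10, -9, -3*sqrt(6), -3, 0, sqrt(17) /17, sqrt(14) /14, sqrt(10) /10, exp(-1), sqrt(3) /3, sqrt(3), sqrt(3), sqrt(11), sqrt(17), sqrt(19), 7, 7*sqrt(11)]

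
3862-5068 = -1206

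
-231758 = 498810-730568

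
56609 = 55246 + 1363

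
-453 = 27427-27880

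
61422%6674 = 1356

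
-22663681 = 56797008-79460689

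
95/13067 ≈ 0.00727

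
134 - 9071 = -8937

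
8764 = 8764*1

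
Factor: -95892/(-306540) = 3^(-1) * 5^(-1) * 13^(-1) * 61^1 = 61/195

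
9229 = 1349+7880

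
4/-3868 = -1/967 ≈ -0.00103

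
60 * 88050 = 5283000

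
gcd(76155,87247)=1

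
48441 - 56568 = -8127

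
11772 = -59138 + 70910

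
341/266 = 1+75/266 ≈ 1.28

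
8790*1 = 8790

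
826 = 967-141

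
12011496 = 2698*4452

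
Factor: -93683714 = -1*2^1*89^1*281^1*1873^1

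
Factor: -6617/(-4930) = 2^(-1) * 5^(-1) * 13^1 * 17^(-1) * 29^(-1) * 509^1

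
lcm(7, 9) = 63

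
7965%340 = 145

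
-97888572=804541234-902429806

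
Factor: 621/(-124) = -1 * 2^(-2) * 3^3 * 23^1 * 31^(-1)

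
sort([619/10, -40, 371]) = [-40, 619/10, 371]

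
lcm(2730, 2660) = 103740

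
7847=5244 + 2603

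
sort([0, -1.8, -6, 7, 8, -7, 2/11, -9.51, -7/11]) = [-9.51, -7, -6, -1.8, -7/11, 0, 2/11, 7, 8]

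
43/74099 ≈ 0.000580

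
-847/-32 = 26 + 15/32 ≈ 26.47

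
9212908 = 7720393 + 1492515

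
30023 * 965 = 28972195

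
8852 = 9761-909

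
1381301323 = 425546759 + 955754564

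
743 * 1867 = 1387181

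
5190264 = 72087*72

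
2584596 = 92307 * 28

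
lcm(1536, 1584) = 50688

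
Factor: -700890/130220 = -1 * 2^(-1) * 3^1 * 17^(-1) * 61^1 = -183/34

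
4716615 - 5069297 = -352682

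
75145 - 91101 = -15956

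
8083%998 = 99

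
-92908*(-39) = 3623412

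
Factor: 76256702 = 2^1 * 38128351^1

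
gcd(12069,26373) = 447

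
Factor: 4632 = 2^3 * 3^1 * 193^1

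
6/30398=3/15199≈0.000197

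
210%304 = 210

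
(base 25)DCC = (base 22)H9B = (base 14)3109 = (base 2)10000011110101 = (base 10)8437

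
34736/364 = 95 + 3/7 ≈ 95.43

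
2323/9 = 258 + 1/9 ≈ 258.11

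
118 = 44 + 74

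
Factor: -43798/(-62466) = 3^(-1) * 29^(-1) * 61^1 = 61/87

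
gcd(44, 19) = 1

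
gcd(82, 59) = 1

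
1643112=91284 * 18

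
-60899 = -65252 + 4353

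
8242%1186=1126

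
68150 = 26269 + 41881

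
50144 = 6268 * 8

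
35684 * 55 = 1962620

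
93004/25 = 3720 + 4/25 = 3720.16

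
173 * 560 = 96880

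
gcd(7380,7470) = 90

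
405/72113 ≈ 0.00562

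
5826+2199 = 8025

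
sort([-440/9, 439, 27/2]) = [-440/9, 27/2, 439]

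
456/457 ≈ 0.998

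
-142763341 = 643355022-786118363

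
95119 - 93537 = 1582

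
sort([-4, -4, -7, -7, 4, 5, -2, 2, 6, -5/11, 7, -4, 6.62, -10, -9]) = [-10, -9, -7, -7, -4, -4, -4, -2, -5/11, 2, 4, 5, 6, 6.62, 7]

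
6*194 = 1164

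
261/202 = 1 + 59/202 ≈ 1.29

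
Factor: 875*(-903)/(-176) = 2^(-4)*3^1*5^3*7^2*11^(-1)*43^1 = 790125/176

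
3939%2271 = 1668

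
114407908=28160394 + 86247514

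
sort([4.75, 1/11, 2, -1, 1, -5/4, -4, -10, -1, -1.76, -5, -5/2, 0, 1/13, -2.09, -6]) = [-10, -6, -5, -4, -5/2, -2.09, -1.76, -5/4, -1, -1, 0, 1/13, 1/11, 1, 2, 4.75]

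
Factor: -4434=-1*2^1*3^1*739^1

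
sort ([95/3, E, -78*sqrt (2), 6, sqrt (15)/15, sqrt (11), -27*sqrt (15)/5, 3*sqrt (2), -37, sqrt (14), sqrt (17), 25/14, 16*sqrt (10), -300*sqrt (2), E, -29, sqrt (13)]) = [-300*sqrt (2), -78*sqrt (2), -37, -29, -27*sqrt (15)/5, sqrt (15)/15, 25/14, E, E, sqrt (11), sqrt (13), sqrt (14), sqrt (17), 3*sqrt (2), 6, 95/3, 16*sqrt (10)]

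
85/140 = 17/28 ≈ 0.607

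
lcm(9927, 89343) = 89343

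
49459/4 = 12364 + 3/4 = 12364.75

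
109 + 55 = 164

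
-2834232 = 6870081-9704313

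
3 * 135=405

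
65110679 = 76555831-11445152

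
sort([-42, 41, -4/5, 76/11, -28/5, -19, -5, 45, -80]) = [-80, -42, -19, -28/5, -5, -4/5, 76/11, 41, 45]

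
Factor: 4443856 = 2^4*277741^1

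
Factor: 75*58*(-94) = -1*2^2*3^1*5^2*29^1*47^1 = -408900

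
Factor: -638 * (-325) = 2^1 * 5^2 * 11^1 * 13^1 * 29^1 = 207350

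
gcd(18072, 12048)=6024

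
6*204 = 1224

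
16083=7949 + 8134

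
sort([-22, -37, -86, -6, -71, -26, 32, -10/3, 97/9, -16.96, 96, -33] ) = [-86, -71, -37, -33, -26, -22, -16.96, -6, -10/3, 97/9, 32, 96] 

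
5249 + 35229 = 40478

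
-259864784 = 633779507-893644291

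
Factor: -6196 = -1*2^2*1549^1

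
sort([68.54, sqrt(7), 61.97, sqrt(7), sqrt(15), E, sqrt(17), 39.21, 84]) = [sqrt(7), sqrt(7), E, sqrt(15), sqrt(17), 39.21, 61.97, 68.54, 84]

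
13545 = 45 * 301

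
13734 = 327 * 42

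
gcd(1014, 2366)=338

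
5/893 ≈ 0.00560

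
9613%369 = 19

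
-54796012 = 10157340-64953352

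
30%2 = 0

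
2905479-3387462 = -481983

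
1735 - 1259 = 476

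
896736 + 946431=1843167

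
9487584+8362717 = 17850301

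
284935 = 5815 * 49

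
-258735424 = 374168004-632903428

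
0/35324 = 0 = 0.00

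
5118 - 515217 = -510099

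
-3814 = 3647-7461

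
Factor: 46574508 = 2^2 * 3^1 * 3881209^1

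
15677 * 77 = 1207129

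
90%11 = 2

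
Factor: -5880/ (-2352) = 2^ (-1) * 5^1 = 5/2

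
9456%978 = 654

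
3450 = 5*690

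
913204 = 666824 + 246380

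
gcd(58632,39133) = 1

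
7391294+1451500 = 8842794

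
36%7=1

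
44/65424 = 11/16356 ≈ 0.000673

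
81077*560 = 45403120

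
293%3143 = 293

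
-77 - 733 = -810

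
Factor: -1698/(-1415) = 2^1*3^1*5^(-1) = 6/5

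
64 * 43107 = 2758848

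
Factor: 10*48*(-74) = -1*2^6*3^1*5^1*37^1 = -35520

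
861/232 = 3 + 165/232 ≈ 3.71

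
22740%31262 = 22740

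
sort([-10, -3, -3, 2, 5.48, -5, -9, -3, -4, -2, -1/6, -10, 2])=[-10, -10, -9, -5, -4, -3, -3, -3, -2, -1/6, 2, 2, 5.48]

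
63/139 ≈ 0.453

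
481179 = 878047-396868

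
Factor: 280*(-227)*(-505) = 2^3*5^2*7^1*101^1*227^1 = 32097800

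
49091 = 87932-38841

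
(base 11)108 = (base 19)6f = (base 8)201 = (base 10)129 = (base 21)63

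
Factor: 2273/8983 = 13^(-1)*691^(-1)*2273^1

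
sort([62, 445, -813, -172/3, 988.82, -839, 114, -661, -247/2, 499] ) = [-839, -813, -661, -247/2, -172/3, 62, 114, 445, 499, 988.82] 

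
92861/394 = 235+271/394 ≈ 235.69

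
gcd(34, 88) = 2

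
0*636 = 0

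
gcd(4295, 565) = 5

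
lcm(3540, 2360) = 7080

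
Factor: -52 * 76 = -1 * 2^4 * 13^1 * 19^1 = -3952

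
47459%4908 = 3287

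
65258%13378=11746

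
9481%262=49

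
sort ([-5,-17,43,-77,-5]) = [-77,-17,-5,-5,43]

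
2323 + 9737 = 12060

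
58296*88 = 5130048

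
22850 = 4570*5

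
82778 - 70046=12732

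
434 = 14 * 31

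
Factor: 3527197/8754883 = 59^1*191^1*313^1*8754883^(-1)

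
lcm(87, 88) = 7656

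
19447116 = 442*43998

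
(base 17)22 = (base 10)36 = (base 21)1f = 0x24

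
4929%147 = 78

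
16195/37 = 437 + 26/37 ≈ 437.70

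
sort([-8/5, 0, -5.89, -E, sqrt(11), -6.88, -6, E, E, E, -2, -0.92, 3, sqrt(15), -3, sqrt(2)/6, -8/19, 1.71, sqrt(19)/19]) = [-6.88, -6, -5.89, -3, -E, -2, -8/5, -0.92, -8/19, 0, sqrt(19)/19, sqrt(2)/6, 1.71, E, E, E, 3, sqrt(11), sqrt(15)]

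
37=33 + 4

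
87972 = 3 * 29324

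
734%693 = 41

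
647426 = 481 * 1346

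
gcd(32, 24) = 8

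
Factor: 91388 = 2^2 * 11^1 * 31^1 * 67^1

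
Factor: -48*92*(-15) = 2^6*3^2*5^1*23^1 = 66240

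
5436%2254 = 928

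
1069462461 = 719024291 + 350438170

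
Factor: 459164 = 2^2 * 191^1 * 601^1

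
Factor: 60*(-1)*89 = -1*2^2*3^1*5^1*89^1 = -5340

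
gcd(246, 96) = 6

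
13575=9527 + 4048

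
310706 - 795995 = -485289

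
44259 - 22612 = 21647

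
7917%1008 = 861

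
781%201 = 178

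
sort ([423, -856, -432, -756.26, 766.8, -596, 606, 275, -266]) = [-856, -756.26, -596, -432, -266, 275, 423, 606, 766.8]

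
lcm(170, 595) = 1190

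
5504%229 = 8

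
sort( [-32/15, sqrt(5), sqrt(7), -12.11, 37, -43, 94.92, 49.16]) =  [-43, -12.11, -32/15, sqrt(5), sqrt(7), 37, 49.16, 94.92]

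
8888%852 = 368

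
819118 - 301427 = 517691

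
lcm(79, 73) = 5767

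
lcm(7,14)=14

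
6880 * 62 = 426560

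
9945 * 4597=45717165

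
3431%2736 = 695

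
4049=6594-2545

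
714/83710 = 357/41855 ≈ 0.00853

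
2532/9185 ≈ 0.276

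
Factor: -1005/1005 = -1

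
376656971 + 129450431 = 506107402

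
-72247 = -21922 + -50325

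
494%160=14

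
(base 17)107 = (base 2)100101000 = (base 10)296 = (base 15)14b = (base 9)358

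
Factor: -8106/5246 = -1*3^1*7^1*43^(-1)*61^(-1)*193^1 = -4053/2623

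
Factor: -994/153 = -1*2^1*3^(-2)*7^1*17^(-1)*71^1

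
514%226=62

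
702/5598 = 39/311 ≈ 0.125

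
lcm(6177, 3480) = 247080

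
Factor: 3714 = 2^1*3^1*619^1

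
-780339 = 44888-825227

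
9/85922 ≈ 0.000105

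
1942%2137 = 1942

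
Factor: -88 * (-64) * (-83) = -1 * 2^9 * 11^1 * 83^1 = -467456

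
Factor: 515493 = 3^2*11^1*41^1*127^1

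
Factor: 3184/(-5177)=-1*2^4*31^(-1)*167^(-1)*199^1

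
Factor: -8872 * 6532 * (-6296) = 2^8 * 23^1 * 71^1 * 787^1 * 1109^1 = 364865187584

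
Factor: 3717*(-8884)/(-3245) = 2^2*3^2*5^(-1)*7^1*11^(-1)*2221^1 = 559692/55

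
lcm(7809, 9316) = 531012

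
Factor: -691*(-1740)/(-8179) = -1*2^2*3^1*5^1*29^1*691^1*8179^(-1) = -1202340/8179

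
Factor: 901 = 17^1*53^1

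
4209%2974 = 1235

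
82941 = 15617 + 67324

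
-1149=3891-5040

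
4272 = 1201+3071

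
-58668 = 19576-78244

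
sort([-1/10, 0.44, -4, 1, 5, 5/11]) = [-4, -1/10, 0.44, 5/11, 1, 5]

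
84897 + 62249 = 147146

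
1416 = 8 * 177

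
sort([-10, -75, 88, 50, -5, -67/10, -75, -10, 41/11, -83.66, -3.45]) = [-83.66, -75, -75, -10, -10, -67/10, -5, -3.45, 41/11, 50, 88]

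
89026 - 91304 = -2278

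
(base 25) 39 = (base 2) 1010100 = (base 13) 66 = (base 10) 84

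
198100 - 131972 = 66128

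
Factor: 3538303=149^1*23747^1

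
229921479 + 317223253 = 547144732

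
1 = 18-17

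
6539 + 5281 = 11820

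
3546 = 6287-2741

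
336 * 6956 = 2337216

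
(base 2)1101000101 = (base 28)11p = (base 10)837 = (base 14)43b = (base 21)1ii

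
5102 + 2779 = 7881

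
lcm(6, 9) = 18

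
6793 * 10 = 67930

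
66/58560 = 11/9760≈0.00113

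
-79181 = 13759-92940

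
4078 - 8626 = -4548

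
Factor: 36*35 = 2^2*3^2*5^1*7^1 = 1260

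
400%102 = 94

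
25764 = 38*678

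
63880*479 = 30598520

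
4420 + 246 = 4666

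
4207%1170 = 697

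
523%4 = 3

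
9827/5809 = 1 + 4018/5809 ≈ 1.69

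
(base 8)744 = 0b111100100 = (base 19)169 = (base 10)484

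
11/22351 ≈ 0.000492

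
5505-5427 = 78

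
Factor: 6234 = 2^1 * 3^1 * 1039^1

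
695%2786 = 695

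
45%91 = 45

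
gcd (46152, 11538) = 11538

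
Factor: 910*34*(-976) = -1*2^6*5^1*7^1*13^1*17^1*61^1 = -30197440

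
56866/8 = 28433/4 = 7108.25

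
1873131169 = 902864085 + 970267084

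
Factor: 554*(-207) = -1*2^1*3^2*23^1*277^1 = -114678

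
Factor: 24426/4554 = 11^(-1) * 59^1 = 59/11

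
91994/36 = 45997/18 ≈ 2555.39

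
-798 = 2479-3277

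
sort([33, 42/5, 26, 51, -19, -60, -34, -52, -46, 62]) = [-60, -52, -46, -34, -19, 42/5, 26, 33, 51, 62]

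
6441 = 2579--3862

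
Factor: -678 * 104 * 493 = -1 * 2^4 * 3^1 * 13^1 * 17^1 * 29^1 * 113^1 = -34762416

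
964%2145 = 964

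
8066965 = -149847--8216812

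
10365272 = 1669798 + 8695474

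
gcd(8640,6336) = 576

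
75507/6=25169/2=12584.50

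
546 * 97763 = 53378598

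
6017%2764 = 489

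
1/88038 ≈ 0.0000114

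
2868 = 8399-5531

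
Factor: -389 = -1 * 389^1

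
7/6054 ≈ 0.00116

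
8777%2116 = 313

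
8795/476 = 18 + 227/476 ≈ 18.48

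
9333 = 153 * 61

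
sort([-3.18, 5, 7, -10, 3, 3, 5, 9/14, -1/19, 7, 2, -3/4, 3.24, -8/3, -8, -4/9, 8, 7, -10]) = [-10, -10, -8, -3.18, -8/3, -3/4, -4/9, -1/19, 9/14, 2, 3, 3, 3.24, 5, 5, 7, 7, 7, 8]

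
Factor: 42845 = 5^1*11^1*19^1*41^1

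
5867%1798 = 473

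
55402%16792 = 5026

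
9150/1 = 9150 = 9150.00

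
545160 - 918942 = -373782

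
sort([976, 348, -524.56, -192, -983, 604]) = [-983, -524.56, -192, 348, 604, 976]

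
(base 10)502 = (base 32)fm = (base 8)766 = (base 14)27c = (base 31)g6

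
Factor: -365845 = -1 * 5^1 * 19^1 * 3851^1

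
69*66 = 4554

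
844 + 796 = 1640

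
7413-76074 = -68661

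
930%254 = 168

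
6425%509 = 317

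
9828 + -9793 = 35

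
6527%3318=3209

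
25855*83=2145965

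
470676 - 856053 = -385377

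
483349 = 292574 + 190775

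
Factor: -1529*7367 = -1*11^1*53^1*139^2 = -11264143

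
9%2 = 1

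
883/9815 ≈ 0.0900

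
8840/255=34 + 2/3≈34.67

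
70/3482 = 35/1741 ≈ 0.0201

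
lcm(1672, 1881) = 15048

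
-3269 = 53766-57035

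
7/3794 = 1/542 ≈ 0.00185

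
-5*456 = -2280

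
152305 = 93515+58790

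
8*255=2040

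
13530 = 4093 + 9437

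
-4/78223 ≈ -0.0000511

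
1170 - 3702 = -2532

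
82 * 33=2706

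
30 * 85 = 2550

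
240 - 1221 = -981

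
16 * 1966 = 31456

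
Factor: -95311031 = -1 * 95311031^1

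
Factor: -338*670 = -1*2^2*5^1*13^2*67^1 = -226460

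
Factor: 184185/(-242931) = -1 * 3^1 * 5^1 * 13^(-1) * 4093^1 * 6229^(-1) = -61395/80977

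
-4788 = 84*(-57)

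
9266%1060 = 786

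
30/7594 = 15/3797 ≈ 0.00395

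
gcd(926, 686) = 2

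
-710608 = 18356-728964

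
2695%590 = 335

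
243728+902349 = 1146077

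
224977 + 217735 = 442712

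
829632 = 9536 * 87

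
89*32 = 2848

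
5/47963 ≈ 0.000104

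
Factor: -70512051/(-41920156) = 2^(-2) * 3^1 * 19^(-1) * 127^1 * 185071^1 * 551581^(-1)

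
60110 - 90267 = -30157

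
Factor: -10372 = -1*2^2*2593^1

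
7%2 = 1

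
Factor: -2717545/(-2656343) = 5^1*503^(-1)*5281^(-1)*543509^1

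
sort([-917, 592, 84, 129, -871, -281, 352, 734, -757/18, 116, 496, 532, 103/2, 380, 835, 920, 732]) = [-917, -871, -281, -757/18, 103/2, 84, 116, 129, 352, 380, 496, 532, 592, 732, 734, 835, 920]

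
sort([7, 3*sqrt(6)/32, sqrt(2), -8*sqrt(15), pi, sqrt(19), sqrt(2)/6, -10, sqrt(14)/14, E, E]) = [-8*sqrt(15), -10, 3*sqrt(6)/32, sqrt(2)/6, sqrt(14)/14, sqrt(2), E, E, pi, sqrt(19), 7]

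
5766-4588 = 1178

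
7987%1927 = 279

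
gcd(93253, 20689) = 1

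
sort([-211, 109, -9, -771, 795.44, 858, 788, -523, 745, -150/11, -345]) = [-771, -523, -345, -211, -150/11, -9, 109, 745, 788, 795.44, 858]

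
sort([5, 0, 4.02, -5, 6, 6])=[-5, 0, 4.02, 5, 6, 6]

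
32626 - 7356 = 25270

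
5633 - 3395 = 2238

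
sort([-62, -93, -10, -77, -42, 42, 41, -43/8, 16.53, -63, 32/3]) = [-93, -77, -63, -62, -42, -10, -43/8, 32/3, 16.53, 41, 42]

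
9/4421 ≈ 0.00204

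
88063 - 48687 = 39376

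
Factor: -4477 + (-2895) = -1*2^2*19^1*97^1 = -7372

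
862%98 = 78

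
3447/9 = 383 = 383.00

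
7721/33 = 233 + 32/33 ≈ 233.97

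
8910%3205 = 2500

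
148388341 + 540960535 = 689348876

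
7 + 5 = 12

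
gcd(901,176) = 1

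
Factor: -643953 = -1*3^1*214651^1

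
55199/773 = 71 + 316/773 ≈ 71.41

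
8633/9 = 959 + 2/9≈959.22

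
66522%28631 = 9260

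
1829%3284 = 1829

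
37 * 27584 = 1020608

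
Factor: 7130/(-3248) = -1 * 2^(-3) * 5^1 * 7^(-1) * 23^1 * 29^(-1) * 31^1 = -3565/1624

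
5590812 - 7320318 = -1729506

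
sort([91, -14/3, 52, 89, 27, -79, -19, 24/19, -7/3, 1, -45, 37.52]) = [-79, -45, -19, -14/3, -7/3, 1, 24/19, 27, 37.52, 52, 89, 91]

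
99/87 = 1 + 4/29 ≈ 1.14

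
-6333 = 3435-9768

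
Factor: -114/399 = -1*2^1*7^(-1) = -2/7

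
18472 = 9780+8692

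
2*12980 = 25960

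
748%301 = 146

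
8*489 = 3912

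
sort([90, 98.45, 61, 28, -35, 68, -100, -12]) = [-100, -35, -12, 28, 61, 68, 90, 98.45]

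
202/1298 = 101/649 ≈ 0.156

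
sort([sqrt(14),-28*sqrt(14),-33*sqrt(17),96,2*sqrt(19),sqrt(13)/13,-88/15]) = [-33*sqrt(17),-28*sqrt(14),-88/15,sqrt(13)/13,sqrt(14),2*sqrt(19),96]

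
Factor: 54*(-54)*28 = -1*2^4*3^6*7^1 = -81648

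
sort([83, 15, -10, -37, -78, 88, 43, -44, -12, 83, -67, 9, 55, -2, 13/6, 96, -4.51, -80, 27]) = [-80, -78, -67, -44, -37, -12, -10, -4.51, -2, 13/6, 9, 15, 27, 43, 55, 83, 83, 88, 96]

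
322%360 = 322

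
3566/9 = 396+2/9 ≈ 396.22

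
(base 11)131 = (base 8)233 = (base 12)10b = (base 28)5f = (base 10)155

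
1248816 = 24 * 52034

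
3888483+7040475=10928958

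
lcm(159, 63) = 3339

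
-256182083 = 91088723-347270806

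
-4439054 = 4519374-8958428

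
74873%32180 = 10513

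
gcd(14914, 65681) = 1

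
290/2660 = 29/266 ≈ 0.109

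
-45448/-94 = 22724/47 ≈ 483.49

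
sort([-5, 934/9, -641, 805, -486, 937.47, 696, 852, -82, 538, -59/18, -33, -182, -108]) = [-641, -486, -182, -108, -82, -33, -5, -59/18, 934/9, 538, 696, 805, 852, 937.47]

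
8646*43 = 371778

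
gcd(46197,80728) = 1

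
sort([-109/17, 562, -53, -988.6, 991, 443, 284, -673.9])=[-988.6, -673.9, -53, -109/17, 284, 443, 562, 991]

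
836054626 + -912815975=-76761349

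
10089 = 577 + 9512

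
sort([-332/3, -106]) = [-332/3, -106]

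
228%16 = 4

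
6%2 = 0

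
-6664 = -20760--14096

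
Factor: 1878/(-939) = -1*2^1 = -2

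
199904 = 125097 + 74807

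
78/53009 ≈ 0.00147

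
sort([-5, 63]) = [-5, 63]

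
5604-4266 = 1338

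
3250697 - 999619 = 2251078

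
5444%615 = 524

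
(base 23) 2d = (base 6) 135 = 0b111011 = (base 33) 1q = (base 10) 59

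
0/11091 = 0 = 0.00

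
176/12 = 44/3 ≈ 14.67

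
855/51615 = 19/1147 ≈ 0.0166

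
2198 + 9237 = 11435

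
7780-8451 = -671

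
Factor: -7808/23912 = -1*2^4*7^(-2) = -16/49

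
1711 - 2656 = -945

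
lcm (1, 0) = 0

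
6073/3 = 2024 + 1/3 ≈ 2024.33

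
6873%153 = 141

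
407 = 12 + 395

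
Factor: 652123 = 29^1*113^1*199^1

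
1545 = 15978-14433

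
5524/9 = 613 + 7/9 ≈ 613.78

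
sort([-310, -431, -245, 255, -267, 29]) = [-431, -310, -267, -245, 29, 255]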